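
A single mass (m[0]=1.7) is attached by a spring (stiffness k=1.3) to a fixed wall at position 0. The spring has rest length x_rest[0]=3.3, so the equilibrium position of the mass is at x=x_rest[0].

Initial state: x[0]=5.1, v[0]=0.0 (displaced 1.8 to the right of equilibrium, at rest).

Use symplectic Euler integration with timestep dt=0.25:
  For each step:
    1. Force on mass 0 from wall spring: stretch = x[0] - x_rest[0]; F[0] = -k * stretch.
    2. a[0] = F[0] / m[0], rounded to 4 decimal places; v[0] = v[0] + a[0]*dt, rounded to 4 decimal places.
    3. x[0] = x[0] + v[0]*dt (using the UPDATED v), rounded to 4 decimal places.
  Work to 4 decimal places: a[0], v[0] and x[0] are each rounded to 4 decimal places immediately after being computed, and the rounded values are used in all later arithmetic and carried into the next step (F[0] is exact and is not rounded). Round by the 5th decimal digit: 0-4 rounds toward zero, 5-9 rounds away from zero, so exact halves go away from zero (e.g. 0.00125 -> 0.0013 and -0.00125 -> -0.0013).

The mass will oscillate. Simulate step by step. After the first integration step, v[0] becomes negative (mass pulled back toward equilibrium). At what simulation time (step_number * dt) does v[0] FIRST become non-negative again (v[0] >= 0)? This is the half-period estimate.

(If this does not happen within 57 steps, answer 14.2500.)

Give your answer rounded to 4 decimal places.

Answer: 3.7500

Derivation:
Step 0: x=[5.1000] v=[0.0000]
Step 1: x=[5.0140] v=[-0.3441]
Step 2: x=[4.8461] v=[-0.6718]
Step 3: x=[4.6043] v=[-0.9674]
Step 4: x=[4.3001] v=[-1.2168]
Step 5: x=[3.9481] v=[-1.4080]
Step 6: x=[3.5651] v=[-1.5319]
Step 7: x=[3.1695] v=[-1.5826]
Step 8: x=[2.7801] v=[-1.5577]
Step 9: x=[2.4155] v=[-1.4583]
Step 10: x=[2.0932] v=[-1.2892]
Step 11: x=[1.8286] v=[-1.0585]
Step 12: x=[1.6343] v=[-0.7772]
Step 13: x=[1.5196] v=[-0.4588]
Step 14: x=[1.4900] v=[-0.1184]
Step 15: x=[1.5469] v=[0.2276]
First v>=0 after going negative at step 15, time=3.7500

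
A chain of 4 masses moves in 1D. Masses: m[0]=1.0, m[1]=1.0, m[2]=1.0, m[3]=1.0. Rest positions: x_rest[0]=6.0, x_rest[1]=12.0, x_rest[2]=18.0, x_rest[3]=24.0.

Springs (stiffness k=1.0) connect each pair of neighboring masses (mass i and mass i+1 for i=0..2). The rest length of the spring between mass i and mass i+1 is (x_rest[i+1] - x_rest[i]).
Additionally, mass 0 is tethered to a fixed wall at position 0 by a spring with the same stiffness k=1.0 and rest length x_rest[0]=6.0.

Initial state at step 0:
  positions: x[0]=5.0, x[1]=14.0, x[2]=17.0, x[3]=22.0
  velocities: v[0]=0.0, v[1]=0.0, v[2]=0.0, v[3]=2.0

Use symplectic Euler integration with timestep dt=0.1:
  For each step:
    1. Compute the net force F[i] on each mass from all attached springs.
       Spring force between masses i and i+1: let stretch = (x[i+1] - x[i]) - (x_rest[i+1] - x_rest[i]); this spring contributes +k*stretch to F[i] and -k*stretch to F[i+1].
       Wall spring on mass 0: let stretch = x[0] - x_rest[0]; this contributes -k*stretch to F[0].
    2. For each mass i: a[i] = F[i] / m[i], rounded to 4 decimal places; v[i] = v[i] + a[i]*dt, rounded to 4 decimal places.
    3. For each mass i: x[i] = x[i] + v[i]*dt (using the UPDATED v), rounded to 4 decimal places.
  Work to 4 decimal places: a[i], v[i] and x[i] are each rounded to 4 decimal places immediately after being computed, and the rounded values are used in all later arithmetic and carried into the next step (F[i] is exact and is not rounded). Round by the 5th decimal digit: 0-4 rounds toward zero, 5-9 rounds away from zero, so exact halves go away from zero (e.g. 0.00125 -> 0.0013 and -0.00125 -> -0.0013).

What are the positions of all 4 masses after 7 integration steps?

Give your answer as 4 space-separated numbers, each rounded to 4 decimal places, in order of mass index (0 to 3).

Step 0: x=[5.0000 14.0000 17.0000 22.0000] v=[0.0000 0.0000 0.0000 2.0000]
Step 1: x=[5.0400 13.9400 17.0200 22.2100] v=[0.4000 -0.6000 0.2000 2.1000]
Step 2: x=[5.1186 13.8218 17.0611 22.4281] v=[0.7860 -1.1820 0.4110 2.1810]
Step 3: x=[5.2331 13.6490 17.1235 22.6525] v=[1.1445 -1.7284 0.6238 2.2443]
Step 4: x=[5.3794 13.4268 17.2064 22.8816] v=[1.4628 -2.2225 0.8293 2.2914]
Step 5: x=[5.5524 13.1619 17.3083 23.1140] v=[1.7296 -2.6493 1.0189 2.3239]
Step 6: x=[5.7459 12.8623 17.4268 23.3483] v=[1.9353 -2.9956 1.1848 2.3433]
Step 7: x=[5.9531 12.5372 17.5589 23.5834] v=[2.0724 -3.2508 1.3205 2.3512]

Answer: 5.9531 12.5372 17.5589 23.5834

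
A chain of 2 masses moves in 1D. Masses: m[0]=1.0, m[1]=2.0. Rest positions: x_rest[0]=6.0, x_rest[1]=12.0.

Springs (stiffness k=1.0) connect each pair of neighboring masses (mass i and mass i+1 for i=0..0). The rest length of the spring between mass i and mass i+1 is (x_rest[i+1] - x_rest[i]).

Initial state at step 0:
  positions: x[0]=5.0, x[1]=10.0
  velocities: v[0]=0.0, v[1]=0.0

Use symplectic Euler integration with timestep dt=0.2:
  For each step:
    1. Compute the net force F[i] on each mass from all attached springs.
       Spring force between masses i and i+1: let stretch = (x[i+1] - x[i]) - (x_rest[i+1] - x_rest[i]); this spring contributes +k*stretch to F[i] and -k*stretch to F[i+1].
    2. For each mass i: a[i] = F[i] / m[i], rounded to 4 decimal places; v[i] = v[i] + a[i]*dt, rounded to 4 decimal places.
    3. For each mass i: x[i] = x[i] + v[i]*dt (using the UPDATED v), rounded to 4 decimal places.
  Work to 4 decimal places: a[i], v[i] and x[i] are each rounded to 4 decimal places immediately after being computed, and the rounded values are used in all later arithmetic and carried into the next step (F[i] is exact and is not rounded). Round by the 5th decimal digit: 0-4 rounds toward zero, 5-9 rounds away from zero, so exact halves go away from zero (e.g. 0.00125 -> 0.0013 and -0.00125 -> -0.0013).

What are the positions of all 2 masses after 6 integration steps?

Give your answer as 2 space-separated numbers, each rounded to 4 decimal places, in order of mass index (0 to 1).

Step 0: x=[5.0000 10.0000] v=[0.0000 0.0000]
Step 1: x=[4.9600 10.0200] v=[-0.2000 0.1000]
Step 2: x=[4.8824 10.0588] v=[-0.3880 0.1940]
Step 3: x=[4.7719 10.1141] v=[-0.5527 0.2764]
Step 4: x=[4.6350 10.1825] v=[-0.6843 0.3422]
Step 5: x=[4.4800 10.2600] v=[-0.7748 0.3875]
Step 6: x=[4.3162 10.3419] v=[-0.8188 0.4095]

Answer: 4.3162 10.3419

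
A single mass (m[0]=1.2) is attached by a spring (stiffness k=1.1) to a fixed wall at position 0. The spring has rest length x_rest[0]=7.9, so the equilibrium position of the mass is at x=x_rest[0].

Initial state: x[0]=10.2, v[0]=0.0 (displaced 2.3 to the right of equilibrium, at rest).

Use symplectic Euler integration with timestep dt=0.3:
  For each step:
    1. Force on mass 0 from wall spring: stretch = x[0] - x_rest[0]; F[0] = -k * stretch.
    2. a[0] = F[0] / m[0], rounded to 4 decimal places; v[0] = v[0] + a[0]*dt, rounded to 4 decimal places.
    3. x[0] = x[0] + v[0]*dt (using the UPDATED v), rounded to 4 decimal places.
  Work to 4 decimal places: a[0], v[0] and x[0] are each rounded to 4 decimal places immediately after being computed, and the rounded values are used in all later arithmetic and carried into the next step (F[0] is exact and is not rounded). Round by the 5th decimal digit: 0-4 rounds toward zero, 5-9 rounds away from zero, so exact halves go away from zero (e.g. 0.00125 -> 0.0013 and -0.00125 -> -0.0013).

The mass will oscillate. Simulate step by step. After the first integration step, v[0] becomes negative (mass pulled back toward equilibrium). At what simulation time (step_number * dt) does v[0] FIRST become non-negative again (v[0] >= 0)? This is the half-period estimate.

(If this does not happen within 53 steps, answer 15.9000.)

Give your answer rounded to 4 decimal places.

Step 0: x=[10.2000] v=[0.0000]
Step 1: x=[10.0103] v=[-0.6325]
Step 2: x=[9.6465] v=[-1.2128]
Step 3: x=[9.1386] v=[-1.6931]
Step 4: x=[8.5285] v=[-2.0337]
Step 5: x=[7.8666] v=[-2.2065]
Step 6: x=[7.2074] v=[-2.1973]
Step 7: x=[6.6054] v=[-2.0068]
Step 8: x=[6.1102] v=[-1.6508]
Step 9: x=[5.7626] v=[-1.1586]
Step 10: x=[5.5914] v=[-0.5708]
Step 11: x=[5.6106] v=[0.0641]
First v>=0 after going negative at step 11, time=3.3000

Answer: 3.3000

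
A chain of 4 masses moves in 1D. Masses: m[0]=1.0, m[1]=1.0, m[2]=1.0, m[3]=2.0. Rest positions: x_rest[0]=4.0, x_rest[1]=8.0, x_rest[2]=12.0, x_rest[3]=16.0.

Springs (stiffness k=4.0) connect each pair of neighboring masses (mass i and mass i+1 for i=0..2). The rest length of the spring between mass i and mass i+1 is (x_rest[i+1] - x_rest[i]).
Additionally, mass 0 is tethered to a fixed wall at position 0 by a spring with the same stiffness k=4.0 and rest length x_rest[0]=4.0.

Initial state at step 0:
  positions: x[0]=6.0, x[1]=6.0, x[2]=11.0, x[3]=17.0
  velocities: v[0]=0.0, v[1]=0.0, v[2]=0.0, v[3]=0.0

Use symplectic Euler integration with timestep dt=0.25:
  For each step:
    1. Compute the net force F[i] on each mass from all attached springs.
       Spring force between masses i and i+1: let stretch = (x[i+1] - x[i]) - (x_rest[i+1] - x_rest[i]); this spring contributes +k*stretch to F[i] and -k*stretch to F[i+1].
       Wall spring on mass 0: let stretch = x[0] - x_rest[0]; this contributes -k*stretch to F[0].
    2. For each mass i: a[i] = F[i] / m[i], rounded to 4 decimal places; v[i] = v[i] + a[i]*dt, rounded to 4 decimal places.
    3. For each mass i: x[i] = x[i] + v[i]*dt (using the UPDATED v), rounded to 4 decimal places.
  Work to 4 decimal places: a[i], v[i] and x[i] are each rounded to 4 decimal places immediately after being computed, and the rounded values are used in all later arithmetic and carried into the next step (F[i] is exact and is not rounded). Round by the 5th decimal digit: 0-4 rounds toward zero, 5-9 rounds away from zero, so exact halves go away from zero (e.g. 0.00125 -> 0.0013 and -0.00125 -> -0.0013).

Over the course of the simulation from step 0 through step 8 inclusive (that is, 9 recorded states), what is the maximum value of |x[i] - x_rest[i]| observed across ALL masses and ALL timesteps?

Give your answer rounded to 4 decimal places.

Answer: 2.6563

Derivation:
Step 0: x=[6.0000 6.0000 11.0000 17.0000] v=[0.0000 0.0000 0.0000 0.0000]
Step 1: x=[4.5000 7.2500 11.2500 16.7500] v=[-6.0000 5.0000 1.0000 -1.0000]
Step 2: x=[2.5625 8.8125 11.8750 16.3125] v=[-7.7500 6.2500 2.5000 -1.7500]
Step 3: x=[1.5469 9.5781 12.8438 15.8203] v=[-4.0625 3.0625 3.8750 -1.9688]
Step 4: x=[2.1524 9.1524 13.7403 15.4560] v=[2.4218 -1.7030 3.5858 -1.4571]
Step 5: x=[3.9698 8.1236 13.9187 15.3773] v=[7.2694 -4.1151 0.7136 -0.3150]
Step 6: x=[5.8332 7.5052 13.0130 15.6162] v=[7.4534 -2.4738 -3.6229 0.9557]
Step 7: x=[6.6563 7.8457 11.3811 16.0297] v=[3.2922 1.3620 -6.5275 1.6541]
Step 8: x=[6.1126 8.7727 10.0275 16.3622] v=[-2.1747 3.7080 -5.4143 1.3298]
Max displacement = 2.6563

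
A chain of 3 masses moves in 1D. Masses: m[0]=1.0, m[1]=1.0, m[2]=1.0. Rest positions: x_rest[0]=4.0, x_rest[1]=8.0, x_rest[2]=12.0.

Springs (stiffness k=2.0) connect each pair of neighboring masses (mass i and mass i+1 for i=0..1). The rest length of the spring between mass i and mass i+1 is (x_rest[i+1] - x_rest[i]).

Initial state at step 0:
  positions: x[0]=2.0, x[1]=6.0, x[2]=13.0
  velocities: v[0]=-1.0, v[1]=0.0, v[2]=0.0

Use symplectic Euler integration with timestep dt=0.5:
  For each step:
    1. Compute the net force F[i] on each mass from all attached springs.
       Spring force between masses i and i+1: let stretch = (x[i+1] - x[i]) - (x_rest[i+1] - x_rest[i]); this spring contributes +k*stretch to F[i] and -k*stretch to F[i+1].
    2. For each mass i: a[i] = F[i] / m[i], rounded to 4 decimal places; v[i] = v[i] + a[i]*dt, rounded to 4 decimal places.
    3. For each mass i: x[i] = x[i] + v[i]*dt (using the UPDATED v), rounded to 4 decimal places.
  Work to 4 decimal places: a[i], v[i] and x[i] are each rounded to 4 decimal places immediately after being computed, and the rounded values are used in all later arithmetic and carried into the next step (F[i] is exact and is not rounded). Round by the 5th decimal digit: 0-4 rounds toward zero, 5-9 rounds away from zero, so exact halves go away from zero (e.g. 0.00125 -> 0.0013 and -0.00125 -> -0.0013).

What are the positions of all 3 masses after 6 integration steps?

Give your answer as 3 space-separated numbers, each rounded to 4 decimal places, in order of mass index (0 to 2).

Step 0: x=[2.0000 6.0000 13.0000] v=[-1.0000 0.0000 0.0000]
Step 1: x=[1.5000 7.5000 11.5000] v=[-1.0000 3.0000 -3.0000]
Step 2: x=[2.0000 8.0000 10.0000] v=[1.0000 1.0000 -3.0000]
Step 3: x=[3.5000 6.5000 9.5000] v=[3.0000 -3.0000 -1.0000]
Step 4: x=[4.5000 5.0000 9.5000] v=[2.0000 -3.0000 0.0000]
Step 5: x=[3.7500 5.5000 9.2500] v=[-1.5000 1.0000 -0.5000]
Step 6: x=[1.8750 7.0000 9.1250] v=[-3.7500 3.0000 -0.2500]

Answer: 1.8750 7.0000 9.1250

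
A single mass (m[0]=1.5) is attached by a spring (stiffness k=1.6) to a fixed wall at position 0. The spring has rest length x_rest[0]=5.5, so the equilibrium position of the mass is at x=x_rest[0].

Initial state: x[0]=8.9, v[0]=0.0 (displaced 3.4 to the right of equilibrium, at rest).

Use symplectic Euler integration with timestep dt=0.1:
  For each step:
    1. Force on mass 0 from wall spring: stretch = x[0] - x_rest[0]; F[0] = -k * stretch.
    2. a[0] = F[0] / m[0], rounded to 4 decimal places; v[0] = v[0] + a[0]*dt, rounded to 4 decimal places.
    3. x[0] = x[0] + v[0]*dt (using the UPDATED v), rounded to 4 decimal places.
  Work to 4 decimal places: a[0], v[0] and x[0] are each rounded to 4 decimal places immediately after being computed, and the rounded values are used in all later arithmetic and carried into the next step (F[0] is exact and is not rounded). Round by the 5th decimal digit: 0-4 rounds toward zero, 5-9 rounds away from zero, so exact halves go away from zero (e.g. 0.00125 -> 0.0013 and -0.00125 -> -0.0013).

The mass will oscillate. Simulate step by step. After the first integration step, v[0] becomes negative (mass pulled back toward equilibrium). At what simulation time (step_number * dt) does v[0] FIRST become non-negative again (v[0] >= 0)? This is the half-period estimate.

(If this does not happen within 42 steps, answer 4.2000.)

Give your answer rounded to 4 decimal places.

Step 0: x=[8.9000] v=[0.0000]
Step 1: x=[8.8637] v=[-0.3627]
Step 2: x=[8.7916] v=[-0.7215]
Step 3: x=[8.6843] v=[-1.0726]
Step 4: x=[8.5431] v=[-1.4123]
Step 5: x=[8.3694] v=[-1.7369]
Step 6: x=[8.1651] v=[-2.0430]
Step 7: x=[7.9324] v=[-2.3273]
Step 8: x=[7.6737] v=[-2.5868]
Step 9: x=[7.3918] v=[-2.8187]
Step 10: x=[7.0898] v=[-3.0205]
Step 11: x=[6.7708] v=[-3.1901]
Step 12: x=[6.4382] v=[-3.3257]
Step 13: x=[6.0956] v=[-3.4258]
Step 14: x=[5.7467] v=[-3.4893]
Step 15: x=[5.3951] v=[-3.5156]
Step 16: x=[5.0447] v=[-3.5044]
Step 17: x=[4.6991] v=[-3.4558]
Step 18: x=[4.3621] v=[-3.3704]
Step 19: x=[4.0372] v=[-3.2490]
Step 20: x=[3.7279] v=[-3.0930]
Step 21: x=[3.4375] v=[-2.9040]
Step 22: x=[3.1691] v=[-2.6840]
Step 23: x=[2.9256] v=[-2.4354]
Step 24: x=[2.7095] v=[-2.1608]
Step 25: x=[2.5232] v=[-1.8632]
Step 26: x=[2.3686] v=[-1.5457]
Step 27: x=[2.2474] v=[-1.2117]
Step 28: x=[2.1609] v=[-0.8648]
Step 29: x=[2.1100] v=[-0.5086]
Step 30: x=[2.0953] v=[-0.1470]
Step 31: x=[2.1169] v=[0.2162]
First v>=0 after going negative at step 31, time=3.1000

Answer: 3.1000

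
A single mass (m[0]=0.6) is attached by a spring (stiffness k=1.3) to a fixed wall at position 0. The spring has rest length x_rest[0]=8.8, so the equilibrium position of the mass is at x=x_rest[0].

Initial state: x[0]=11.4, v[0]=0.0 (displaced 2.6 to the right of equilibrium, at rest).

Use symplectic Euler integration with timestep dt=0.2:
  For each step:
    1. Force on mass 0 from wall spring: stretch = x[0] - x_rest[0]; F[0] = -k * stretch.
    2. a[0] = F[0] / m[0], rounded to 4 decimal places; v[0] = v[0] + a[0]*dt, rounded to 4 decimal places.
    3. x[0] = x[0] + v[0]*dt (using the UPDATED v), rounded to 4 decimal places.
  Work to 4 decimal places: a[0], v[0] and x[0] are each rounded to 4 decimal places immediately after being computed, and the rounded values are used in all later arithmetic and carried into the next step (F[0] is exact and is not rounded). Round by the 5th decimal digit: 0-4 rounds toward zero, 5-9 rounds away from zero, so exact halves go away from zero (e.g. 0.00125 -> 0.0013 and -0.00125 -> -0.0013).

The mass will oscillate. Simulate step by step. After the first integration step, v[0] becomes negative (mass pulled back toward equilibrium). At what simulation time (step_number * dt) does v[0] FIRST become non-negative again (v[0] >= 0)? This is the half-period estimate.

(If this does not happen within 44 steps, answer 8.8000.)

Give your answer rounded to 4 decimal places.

Answer: 2.2000

Derivation:
Step 0: x=[11.4000] v=[0.0000]
Step 1: x=[11.1747] v=[-1.1267]
Step 2: x=[10.7436] v=[-2.1557]
Step 3: x=[10.1440] v=[-2.9979]
Step 4: x=[9.4279] v=[-3.5803]
Step 5: x=[8.6574] v=[-3.8524]
Step 6: x=[7.8993] v=[-3.7906]
Step 7: x=[7.2192] v=[-3.4003]
Step 8: x=[6.6761] v=[-2.7153]
Step 9: x=[6.3171] v=[-1.7949]
Step 10: x=[6.1733] v=[-0.7190]
Step 11: x=[6.2571] v=[0.4192]
First v>=0 after going negative at step 11, time=2.2000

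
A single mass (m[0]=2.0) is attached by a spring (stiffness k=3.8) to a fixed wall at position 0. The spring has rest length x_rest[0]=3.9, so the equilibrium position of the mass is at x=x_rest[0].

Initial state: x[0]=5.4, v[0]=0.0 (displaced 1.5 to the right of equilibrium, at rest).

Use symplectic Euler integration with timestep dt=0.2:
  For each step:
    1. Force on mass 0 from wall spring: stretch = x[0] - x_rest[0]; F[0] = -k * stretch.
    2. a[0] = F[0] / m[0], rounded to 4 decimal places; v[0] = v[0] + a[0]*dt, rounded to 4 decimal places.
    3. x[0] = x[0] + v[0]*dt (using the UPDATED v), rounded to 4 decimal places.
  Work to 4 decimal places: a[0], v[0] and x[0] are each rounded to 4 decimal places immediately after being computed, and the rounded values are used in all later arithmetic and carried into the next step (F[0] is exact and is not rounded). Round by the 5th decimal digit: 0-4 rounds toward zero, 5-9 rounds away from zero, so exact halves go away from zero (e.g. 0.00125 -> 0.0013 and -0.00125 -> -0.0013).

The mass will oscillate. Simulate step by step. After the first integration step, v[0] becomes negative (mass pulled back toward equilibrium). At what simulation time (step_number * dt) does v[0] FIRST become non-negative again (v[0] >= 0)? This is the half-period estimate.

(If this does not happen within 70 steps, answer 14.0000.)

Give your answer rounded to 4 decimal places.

Answer: 2.4000

Derivation:
Step 0: x=[5.4000] v=[0.0000]
Step 1: x=[5.2860] v=[-0.5700]
Step 2: x=[5.0667] v=[-1.0967]
Step 3: x=[4.7587] v=[-1.5400]
Step 4: x=[4.3854] v=[-1.8663]
Step 5: x=[3.9752] v=[-2.0508]
Step 6: x=[3.5593] v=[-2.0794]
Step 7: x=[3.1693] v=[-1.9499]
Step 8: x=[2.8349] v=[-1.6722]
Step 9: x=[2.5814] v=[-1.2675]
Step 10: x=[2.4281] v=[-0.7664]
Step 11: x=[2.3867] v=[-0.2071]
Step 12: x=[2.4603] v=[0.3680]
First v>=0 after going negative at step 12, time=2.4000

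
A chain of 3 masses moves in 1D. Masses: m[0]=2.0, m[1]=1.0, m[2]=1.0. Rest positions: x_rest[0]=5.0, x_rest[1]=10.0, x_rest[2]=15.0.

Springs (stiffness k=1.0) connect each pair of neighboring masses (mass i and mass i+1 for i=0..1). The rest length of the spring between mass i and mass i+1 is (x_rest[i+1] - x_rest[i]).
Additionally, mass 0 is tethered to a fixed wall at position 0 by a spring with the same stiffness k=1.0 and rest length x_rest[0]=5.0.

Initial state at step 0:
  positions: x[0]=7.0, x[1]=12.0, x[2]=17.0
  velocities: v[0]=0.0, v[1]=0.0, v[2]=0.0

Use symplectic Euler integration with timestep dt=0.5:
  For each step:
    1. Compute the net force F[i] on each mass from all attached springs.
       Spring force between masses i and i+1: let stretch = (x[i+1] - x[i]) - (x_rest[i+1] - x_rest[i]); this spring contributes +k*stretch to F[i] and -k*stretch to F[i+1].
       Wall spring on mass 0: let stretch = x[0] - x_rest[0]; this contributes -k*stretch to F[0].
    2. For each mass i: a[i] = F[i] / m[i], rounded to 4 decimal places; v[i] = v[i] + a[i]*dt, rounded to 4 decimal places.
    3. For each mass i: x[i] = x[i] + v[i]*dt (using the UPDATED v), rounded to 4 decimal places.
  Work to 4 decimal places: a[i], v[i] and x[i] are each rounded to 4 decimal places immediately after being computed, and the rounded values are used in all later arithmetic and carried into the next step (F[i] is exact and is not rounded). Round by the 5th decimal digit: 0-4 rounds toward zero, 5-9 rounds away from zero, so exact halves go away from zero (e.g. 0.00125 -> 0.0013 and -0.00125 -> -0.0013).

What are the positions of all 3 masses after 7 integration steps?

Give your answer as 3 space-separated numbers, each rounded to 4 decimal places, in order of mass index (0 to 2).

Step 0: x=[7.0000 12.0000 17.0000] v=[0.0000 0.0000 0.0000]
Step 1: x=[6.7500 12.0000 17.0000] v=[-0.5000 0.0000 0.0000]
Step 2: x=[6.3125 11.9375 17.0000] v=[-0.8750 -0.1250 0.0000]
Step 3: x=[5.7891 11.7344 16.9844] v=[-1.0469 -0.4063 -0.0313]
Step 4: x=[5.2852 11.3574 16.9063] v=[-1.0079 -0.7540 -0.1563]
Step 5: x=[4.8796 10.8496 16.6909] v=[-0.8112 -1.0157 -0.4308]
Step 6: x=[4.6103 10.3096 16.2652] v=[-0.5386 -1.0801 -0.8515]
Step 7: x=[4.4771 9.8336 15.6006] v=[-0.2664 -0.9520 -1.3293]

Answer: 4.4771 9.8336 15.6006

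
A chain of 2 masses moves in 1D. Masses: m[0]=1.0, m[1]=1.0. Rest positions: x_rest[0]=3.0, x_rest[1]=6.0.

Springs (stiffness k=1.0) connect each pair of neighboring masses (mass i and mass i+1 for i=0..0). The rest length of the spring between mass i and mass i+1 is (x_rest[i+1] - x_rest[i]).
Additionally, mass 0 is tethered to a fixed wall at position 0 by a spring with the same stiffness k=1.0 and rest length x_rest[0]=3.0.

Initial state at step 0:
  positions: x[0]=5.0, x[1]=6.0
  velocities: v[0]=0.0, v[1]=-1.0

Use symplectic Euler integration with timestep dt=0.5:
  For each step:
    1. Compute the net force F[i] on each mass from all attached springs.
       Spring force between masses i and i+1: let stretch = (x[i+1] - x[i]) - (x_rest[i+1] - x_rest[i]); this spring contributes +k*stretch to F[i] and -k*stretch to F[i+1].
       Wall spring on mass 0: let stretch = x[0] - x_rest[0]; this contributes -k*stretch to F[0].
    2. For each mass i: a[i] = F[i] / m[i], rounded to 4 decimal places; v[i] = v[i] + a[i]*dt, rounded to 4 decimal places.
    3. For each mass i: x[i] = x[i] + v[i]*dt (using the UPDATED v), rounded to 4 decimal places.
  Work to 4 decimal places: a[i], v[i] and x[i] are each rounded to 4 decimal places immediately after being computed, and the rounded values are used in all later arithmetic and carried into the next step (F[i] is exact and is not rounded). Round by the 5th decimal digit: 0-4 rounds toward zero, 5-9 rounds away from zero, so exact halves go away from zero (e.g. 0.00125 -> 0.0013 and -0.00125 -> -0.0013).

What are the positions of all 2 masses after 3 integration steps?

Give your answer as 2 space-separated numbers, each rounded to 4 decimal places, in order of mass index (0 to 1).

Answer: 1.3125 6.3125

Derivation:
Step 0: x=[5.0000 6.0000] v=[0.0000 -1.0000]
Step 1: x=[4.0000 6.0000] v=[-2.0000 0.0000]
Step 2: x=[2.5000 6.2500] v=[-3.0000 0.5000]
Step 3: x=[1.3125 6.3125] v=[-2.3750 0.1250]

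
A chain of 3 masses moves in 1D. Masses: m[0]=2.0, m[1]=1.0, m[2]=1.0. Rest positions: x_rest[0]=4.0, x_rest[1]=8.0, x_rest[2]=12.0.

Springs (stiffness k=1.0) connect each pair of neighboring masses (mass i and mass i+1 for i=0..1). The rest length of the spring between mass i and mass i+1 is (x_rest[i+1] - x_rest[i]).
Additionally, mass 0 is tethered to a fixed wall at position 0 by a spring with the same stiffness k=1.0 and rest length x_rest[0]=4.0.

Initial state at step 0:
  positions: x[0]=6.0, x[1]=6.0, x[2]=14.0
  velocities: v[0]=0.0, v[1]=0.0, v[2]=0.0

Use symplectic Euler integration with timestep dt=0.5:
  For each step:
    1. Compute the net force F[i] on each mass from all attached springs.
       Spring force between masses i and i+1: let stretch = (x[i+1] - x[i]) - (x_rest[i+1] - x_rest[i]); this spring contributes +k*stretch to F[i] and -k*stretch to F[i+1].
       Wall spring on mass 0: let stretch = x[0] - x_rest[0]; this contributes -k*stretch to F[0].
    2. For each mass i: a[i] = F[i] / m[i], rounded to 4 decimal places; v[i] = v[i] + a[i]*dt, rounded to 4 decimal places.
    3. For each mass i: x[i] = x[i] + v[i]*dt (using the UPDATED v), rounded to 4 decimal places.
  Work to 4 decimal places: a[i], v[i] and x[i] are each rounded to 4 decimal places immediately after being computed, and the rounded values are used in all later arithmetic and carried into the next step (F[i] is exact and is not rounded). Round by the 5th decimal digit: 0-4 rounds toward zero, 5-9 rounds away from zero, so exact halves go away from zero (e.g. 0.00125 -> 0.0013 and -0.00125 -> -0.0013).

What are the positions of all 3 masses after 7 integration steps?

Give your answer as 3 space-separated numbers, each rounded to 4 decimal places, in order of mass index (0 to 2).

Step 0: x=[6.0000 6.0000 14.0000] v=[0.0000 0.0000 0.0000]
Step 1: x=[5.2500 8.0000 13.0000] v=[-1.5000 4.0000 -2.0000]
Step 2: x=[4.1875 10.5625 11.7500] v=[-2.1250 5.1250 -2.5000]
Step 3: x=[3.3985 11.8282 11.2031] v=[-1.5781 2.5313 -1.0938]
Step 4: x=[3.2384 10.8302 11.8125] v=[-0.3203 -1.9961 1.2188]
Step 5: x=[3.6225 8.1798 13.1764] v=[0.7681 -5.3009 2.7277]
Step 6: x=[4.1234 5.6392 14.2911] v=[1.0018 -5.0813 2.2294]
Step 7: x=[4.2984 4.8826 14.2428] v=[0.3499 -1.5133 -0.0966]

Answer: 4.2984 4.8826 14.2428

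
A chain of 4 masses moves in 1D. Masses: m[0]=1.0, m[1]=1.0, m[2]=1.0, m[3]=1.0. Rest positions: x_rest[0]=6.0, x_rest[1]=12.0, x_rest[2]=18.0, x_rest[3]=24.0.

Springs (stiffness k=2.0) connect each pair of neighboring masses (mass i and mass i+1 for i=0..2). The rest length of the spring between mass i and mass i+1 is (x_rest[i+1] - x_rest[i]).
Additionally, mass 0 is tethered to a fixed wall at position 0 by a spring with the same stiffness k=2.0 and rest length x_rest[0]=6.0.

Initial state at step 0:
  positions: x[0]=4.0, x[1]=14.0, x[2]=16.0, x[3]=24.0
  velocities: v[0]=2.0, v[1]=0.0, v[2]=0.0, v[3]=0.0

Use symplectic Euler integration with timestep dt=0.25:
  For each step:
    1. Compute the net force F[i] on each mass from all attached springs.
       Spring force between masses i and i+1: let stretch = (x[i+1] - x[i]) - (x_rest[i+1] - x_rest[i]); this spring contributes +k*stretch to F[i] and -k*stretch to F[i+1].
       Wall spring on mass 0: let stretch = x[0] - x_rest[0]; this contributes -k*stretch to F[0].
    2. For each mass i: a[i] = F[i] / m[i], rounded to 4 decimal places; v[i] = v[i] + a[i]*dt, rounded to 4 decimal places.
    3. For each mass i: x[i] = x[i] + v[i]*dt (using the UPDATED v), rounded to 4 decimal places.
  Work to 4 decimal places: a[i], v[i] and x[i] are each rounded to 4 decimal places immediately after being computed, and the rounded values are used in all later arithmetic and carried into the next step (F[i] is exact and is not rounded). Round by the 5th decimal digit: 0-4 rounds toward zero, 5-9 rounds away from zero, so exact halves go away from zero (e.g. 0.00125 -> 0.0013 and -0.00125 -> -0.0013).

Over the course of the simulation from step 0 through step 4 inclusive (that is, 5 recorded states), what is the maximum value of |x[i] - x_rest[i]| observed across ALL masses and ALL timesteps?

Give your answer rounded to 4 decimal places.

Answer: 2.6558

Derivation:
Step 0: x=[4.0000 14.0000 16.0000 24.0000] v=[2.0000 0.0000 0.0000 0.0000]
Step 1: x=[5.2500 13.0000 16.7500 23.7500] v=[5.0000 -4.0000 3.0000 -1.0000]
Step 2: x=[6.8125 11.5000 17.9063 23.3750] v=[6.2500 -6.0000 4.6250 -1.5000]
Step 3: x=[8.1094 10.2149 18.9454 23.0664] v=[5.1875 -5.1406 4.1562 -1.2344]
Step 4: x=[8.6558 9.7579 19.4083 22.9927] v=[2.1856 -1.8281 1.8515 -0.2949]
Max displacement = 2.6558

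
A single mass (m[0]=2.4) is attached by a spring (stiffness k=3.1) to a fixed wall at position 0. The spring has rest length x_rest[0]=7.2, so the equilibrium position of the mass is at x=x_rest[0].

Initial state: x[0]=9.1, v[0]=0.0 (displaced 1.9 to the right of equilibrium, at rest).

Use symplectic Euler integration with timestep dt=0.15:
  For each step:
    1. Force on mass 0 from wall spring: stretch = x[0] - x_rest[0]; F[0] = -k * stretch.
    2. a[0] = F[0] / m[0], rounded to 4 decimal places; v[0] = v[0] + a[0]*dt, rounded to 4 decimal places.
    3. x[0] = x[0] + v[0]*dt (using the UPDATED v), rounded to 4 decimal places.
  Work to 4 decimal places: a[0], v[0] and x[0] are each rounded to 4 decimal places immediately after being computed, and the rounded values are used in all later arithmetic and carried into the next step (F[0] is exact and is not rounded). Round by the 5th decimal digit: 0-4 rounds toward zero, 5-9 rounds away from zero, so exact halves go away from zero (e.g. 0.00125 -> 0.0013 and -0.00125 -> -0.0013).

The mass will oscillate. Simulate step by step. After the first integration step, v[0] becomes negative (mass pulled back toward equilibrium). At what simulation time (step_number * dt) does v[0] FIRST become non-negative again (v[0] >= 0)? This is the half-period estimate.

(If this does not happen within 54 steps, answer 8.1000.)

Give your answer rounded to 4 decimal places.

Step 0: x=[9.1000] v=[0.0000]
Step 1: x=[9.0448] v=[-0.3681]
Step 2: x=[8.9360] v=[-0.7255]
Step 3: x=[8.7767] v=[-1.0618]
Step 4: x=[8.5716] v=[-1.3673]
Step 5: x=[8.3266] v=[-1.6331]
Step 6: x=[8.0489] v=[-1.8514]
Step 7: x=[7.7465] v=[-2.0159]
Step 8: x=[7.4282] v=[-2.1218]
Step 9: x=[7.1033] v=[-2.1660]
Step 10: x=[6.7812] v=[-2.1473]
Step 11: x=[6.4713] v=[-2.0662]
Step 12: x=[6.1826] v=[-1.9250]
Step 13: x=[5.9234] v=[-1.7279]
Step 14: x=[5.7013] v=[-1.4806]
Step 15: x=[5.5228] v=[-1.1902]
Step 16: x=[5.3930] v=[-0.8652]
Step 17: x=[5.3157] v=[-0.5151]
Step 18: x=[5.2932] v=[-0.1500]
Step 19: x=[5.3261] v=[0.2195]
First v>=0 after going negative at step 19, time=2.8500

Answer: 2.8500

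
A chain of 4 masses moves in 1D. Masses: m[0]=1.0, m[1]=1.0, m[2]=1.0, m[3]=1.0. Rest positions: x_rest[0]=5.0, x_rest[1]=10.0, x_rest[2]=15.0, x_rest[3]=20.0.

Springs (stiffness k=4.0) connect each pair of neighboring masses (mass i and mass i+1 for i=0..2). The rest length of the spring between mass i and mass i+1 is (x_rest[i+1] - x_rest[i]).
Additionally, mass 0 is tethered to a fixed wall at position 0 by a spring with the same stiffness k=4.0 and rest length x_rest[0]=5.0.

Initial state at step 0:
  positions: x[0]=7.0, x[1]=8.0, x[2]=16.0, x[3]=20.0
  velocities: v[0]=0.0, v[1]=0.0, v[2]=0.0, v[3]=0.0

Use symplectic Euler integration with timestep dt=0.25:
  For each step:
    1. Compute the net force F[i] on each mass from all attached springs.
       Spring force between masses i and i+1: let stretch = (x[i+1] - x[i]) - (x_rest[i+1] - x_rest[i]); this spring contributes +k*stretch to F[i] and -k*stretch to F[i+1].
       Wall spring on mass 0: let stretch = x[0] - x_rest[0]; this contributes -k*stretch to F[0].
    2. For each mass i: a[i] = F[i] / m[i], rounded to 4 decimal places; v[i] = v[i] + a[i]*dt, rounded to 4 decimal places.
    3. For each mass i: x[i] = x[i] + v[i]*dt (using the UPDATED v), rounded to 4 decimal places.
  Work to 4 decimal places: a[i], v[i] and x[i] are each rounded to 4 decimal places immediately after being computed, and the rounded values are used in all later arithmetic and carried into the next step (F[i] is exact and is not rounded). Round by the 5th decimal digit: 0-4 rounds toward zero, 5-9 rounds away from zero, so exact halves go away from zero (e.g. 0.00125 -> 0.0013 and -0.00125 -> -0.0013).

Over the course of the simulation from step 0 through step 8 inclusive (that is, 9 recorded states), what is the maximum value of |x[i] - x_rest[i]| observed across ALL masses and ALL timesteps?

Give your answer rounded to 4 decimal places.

Step 0: x=[7.0000 8.0000 16.0000 20.0000] v=[0.0000 0.0000 0.0000 0.0000]
Step 1: x=[5.5000 9.7500 15.0000 20.2500] v=[-6.0000 7.0000 -4.0000 1.0000]
Step 2: x=[3.6875 11.7500 14.0000 20.4375] v=[-7.2500 8.0000 -4.0000 0.7500]
Step 3: x=[2.9688 12.2969 14.0469 20.2656] v=[-2.8750 2.1875 0.1875 -0.6875]
Step 4: x=[3.8399 10.9493 15.2110 19.7891] v=[3.4843 -5.3906 4.6562 -1.9062]
Step 5: x=[5.5284 8.8897 16.4542 19.4180] v=[6.7538 -8.2383 4.9726 -1.4843]
Step 6: x=[6.6751 7.8809 16.5472 19.5560] v=[4.5867 -4.0351 0.3719 0.5519]
Step 7: x=[6.4545 8.7373 15.2258 20.1918] v=[-0.8826 3.4254 -5.2856 2.5431]
Step 8: x=[5.1909 10.6451 13.5238 20.8361] v=[-5.0543 7.6311 -6.8081 2.5771]
Max displacement = 2.2969

Answer: 2.2969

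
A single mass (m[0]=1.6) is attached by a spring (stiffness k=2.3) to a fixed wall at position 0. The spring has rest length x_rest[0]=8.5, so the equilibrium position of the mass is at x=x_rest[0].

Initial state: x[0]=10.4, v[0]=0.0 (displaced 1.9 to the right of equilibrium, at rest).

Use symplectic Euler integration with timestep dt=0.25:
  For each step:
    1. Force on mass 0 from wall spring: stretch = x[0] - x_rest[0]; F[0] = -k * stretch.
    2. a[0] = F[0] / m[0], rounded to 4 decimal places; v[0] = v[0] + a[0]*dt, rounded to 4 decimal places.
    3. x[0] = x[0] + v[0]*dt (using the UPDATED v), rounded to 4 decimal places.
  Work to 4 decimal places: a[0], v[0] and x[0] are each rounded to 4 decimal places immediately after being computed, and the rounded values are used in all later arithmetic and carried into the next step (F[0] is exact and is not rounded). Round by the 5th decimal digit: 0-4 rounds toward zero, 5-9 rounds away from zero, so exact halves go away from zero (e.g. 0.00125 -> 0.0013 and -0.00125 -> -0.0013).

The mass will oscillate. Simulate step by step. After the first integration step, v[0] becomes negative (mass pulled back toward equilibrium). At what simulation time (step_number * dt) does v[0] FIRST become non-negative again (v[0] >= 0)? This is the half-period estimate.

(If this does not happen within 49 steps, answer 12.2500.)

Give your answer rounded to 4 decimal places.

Answer: 2.7500

Derivation:
Step 0: x=[10.4000] v=[0.0000]
Step 1: x=[10.2293] v=[-0.6828]
Step 2: x=[9.9032] v=[-1.3043]
Step 3: x=[9.4511] v=[-1.8086]
Step 4: x=[8.9135] v=[-2.1504]
Step 5: x=[8.3388] v=[-2.2990]
Step 6: x=[7.7785] v=[-2.2411]
Step 7: x=[7.2831] v=[-1.9818]
Step 8: x=[6.8970] v=[-1.5445]
Step 9: x=[6.6549] v=[-0.9684]
Step 10: x=[6.5786] v=[-0.3053]
Step 11: x=[6.6749] v=[0.3852]
First v>=0 after going negative at step 11, time=2.7500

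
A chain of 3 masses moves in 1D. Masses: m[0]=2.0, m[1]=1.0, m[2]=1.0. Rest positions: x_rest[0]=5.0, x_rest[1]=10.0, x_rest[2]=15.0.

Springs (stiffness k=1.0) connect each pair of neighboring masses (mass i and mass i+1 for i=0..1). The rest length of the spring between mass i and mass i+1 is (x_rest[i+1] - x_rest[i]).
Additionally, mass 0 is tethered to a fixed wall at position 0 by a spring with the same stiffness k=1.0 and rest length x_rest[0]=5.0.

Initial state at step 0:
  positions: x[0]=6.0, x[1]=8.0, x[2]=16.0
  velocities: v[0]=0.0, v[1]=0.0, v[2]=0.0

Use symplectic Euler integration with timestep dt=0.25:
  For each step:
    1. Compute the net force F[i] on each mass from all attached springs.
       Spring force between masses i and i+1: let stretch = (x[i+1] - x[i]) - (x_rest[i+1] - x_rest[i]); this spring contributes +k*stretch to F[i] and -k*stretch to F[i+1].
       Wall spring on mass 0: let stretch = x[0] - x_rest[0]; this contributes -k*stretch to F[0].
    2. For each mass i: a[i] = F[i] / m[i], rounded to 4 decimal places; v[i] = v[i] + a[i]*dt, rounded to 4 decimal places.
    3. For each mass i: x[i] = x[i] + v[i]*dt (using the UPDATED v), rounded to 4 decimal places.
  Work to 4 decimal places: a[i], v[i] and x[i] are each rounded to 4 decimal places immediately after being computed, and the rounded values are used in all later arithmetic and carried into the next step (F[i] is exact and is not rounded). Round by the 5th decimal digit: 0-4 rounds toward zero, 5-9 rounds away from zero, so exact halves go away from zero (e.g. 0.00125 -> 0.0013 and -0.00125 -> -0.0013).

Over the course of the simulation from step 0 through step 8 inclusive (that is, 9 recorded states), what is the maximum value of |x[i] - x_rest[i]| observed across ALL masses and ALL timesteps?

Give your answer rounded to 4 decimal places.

Answer: 2.2759

Derivation:
Step 0: x=[6.0000 8.0000 16.0000] v=[0.0000 0.0000 0.0000]
Step 1: x=[5.8750 8.3750 15.8125] v=[-0.5000 1.5000 -0.7500]
Step 2: x=[5.6445 9.0586 15.4727] v=[-0.9219 2.7344 -1.3594]
Step 3: x=[5.3443 9.9297 15.0445] v=[-1.2007 3.4844 -1.7129]
Step 4: x=[5.0204 10.8339 14.6091] v=[-1.2956 3.6168 -1.7416]
Step 5: x=[4.7213 11.6107 14.2503] v=[-1.1965 3.1072 -1.4354]
Step 6: x=[4.4899 12.1219 14.0390] v=[-0.9255 2.0448 -0.8453]
Step 7: x=[4.3567 12.2759 14.0204] v=[-0.5327 0.6161 -0.0746]
Step 8: x=[4.3349 12.0440 14.2052] v=[-0.0874 -0.9276 0.7393]
Max displacement = 2.2759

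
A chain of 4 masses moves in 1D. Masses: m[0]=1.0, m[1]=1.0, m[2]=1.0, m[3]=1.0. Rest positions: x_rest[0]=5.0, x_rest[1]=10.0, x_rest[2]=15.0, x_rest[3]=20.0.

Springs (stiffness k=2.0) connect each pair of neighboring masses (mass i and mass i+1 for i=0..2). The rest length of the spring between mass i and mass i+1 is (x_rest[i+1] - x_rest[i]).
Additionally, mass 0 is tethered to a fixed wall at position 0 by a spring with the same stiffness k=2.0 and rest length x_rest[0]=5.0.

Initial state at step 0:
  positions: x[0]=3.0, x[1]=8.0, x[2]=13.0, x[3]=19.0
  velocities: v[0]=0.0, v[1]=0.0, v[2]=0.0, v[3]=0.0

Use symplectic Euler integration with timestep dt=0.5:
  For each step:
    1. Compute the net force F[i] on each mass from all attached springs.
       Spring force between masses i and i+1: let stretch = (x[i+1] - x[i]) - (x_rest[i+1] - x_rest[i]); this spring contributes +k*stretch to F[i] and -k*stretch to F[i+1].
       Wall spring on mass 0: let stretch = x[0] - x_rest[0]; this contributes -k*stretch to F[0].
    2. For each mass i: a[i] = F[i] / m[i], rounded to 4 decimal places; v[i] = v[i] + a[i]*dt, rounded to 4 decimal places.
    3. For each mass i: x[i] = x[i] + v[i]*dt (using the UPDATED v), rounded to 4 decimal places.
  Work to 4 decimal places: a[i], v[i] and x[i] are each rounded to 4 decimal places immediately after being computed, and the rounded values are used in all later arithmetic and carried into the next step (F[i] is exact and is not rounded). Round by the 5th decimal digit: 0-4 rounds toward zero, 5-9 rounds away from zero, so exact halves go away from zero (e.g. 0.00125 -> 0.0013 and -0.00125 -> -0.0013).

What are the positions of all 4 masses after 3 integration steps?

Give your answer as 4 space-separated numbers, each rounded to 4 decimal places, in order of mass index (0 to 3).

Answer: 5.3750 10.1250 13.6250 17.8750

Derivation:
Step 0: x=[3.0000 8.0000 13.0000 19.0000] v=[0.0000 0.0000 0.0000 0.0000]
Step 1: x=[4.0000 8.0000 13.5000 18.5000] v=[2.0000 0.0000 1.0000 -1.0000]
Step 2: x=[5.0000 8.7500 13.7500 18.0000] v=[2.0000 1.5000 0.5000 -1.0000]
Step 3: x=[5.3750 10.1250 13.6250 17.8750] v=[0.7500 2.7500 -0.2500 -0.2500]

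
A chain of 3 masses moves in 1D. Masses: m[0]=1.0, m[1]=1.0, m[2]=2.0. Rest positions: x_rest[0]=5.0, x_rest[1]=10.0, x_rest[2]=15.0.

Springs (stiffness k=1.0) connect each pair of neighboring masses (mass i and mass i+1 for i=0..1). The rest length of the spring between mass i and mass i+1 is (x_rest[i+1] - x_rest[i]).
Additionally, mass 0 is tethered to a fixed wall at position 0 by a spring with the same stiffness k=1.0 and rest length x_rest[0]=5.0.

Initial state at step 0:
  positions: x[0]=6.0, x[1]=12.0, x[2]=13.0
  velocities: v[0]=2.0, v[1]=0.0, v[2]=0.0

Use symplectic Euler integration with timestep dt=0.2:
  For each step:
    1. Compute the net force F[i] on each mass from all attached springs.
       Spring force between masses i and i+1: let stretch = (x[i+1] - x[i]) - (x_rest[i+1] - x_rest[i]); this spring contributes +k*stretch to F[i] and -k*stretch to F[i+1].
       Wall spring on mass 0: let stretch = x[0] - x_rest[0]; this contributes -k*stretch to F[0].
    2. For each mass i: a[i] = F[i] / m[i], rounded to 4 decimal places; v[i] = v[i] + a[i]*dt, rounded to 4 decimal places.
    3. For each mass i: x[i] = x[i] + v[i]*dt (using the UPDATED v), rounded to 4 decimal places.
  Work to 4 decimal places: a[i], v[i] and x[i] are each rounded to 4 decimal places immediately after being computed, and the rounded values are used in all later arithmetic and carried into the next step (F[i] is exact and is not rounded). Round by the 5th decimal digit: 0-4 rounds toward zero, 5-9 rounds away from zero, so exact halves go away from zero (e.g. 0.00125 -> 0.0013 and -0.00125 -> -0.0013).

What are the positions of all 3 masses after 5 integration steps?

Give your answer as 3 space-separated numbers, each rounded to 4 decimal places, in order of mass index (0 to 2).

Step 0: x=[6.0000 12.0000 13.0000] v=[2.0000 0.0000 0.0000]
Step 1: x=[6.4000 11.8000 13.0800] v=[2.0000 -1.0000 0.4000]
Step 2: x=[6.7600 11.4352 13.2344] v=[1.8000 -1.8240 0.7720]
Step 3: x=[7.0366 10.9554 13.4528] v=[1.3830 -2.3992 1.0921]
Step 4: x=[7.1885 10.4187 13.7213] v=[0.7594 -2.6835 1.3424]
Step 5: x=[7.1820 9.8849 14.0237] v=[-0.0323 -2.6690 1.5121]

Answer: 7.1820 9.8849 14.0237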